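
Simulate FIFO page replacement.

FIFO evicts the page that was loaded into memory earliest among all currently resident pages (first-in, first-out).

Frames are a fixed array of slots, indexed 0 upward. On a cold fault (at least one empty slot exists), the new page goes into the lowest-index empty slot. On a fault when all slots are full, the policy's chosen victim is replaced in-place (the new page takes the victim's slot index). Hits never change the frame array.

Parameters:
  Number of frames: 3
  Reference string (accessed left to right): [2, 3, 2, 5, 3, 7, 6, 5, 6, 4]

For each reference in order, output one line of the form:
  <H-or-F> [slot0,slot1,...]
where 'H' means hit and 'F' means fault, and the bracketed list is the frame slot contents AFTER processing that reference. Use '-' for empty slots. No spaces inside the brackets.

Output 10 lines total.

F [2,-,-]
F [2,3,-]
H [2,3,-]
F [2,3,5]
H [2,3,5]
F [7,3,5]
F [7,6,5]
H [7,6,5]
H [7,6,5]
F [7,6,4]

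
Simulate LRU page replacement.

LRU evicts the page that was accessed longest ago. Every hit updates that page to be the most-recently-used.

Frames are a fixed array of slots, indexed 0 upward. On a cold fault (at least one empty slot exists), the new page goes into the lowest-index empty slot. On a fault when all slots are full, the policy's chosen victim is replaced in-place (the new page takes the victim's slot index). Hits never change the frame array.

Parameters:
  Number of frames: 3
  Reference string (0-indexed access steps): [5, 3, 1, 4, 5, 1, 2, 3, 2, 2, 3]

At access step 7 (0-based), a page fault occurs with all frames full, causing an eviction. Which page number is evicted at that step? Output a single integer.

Answer: 5

Derivation:
Step 0: ref 5 -> FAULT, frames=[5,-,-]
Step 1: ref 3 -> FAULT, frames=[5,3,-]
Step 2: ref 1 -> FAULT, frames=[5,3,1]
Step 3: ref 4 -> FAULT, evict 5, frames=[4,3,1]
Step 4: ref 5 -> FAULT, evict 3, frames=[4,5,1]
Step 5: ref 1 -> HIT, frames=[4,5,1]
Step 6: ref 2 -> FAULT, evict 4, frames=[2,5,1]
Step 7: ref 3 -> FAULT, evict 5, frames=[2,3,1]
At step 7: evicted page 5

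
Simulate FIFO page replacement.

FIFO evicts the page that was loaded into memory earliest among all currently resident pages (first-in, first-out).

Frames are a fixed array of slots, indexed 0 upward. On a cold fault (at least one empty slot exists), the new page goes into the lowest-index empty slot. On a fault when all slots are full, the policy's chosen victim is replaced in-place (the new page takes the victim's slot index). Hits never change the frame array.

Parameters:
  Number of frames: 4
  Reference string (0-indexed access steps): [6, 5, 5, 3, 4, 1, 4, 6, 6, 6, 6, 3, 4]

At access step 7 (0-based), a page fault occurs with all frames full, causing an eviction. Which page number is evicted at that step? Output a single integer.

Step 0: ref 6 -> FAULT, frames=[6,-,-,-]
Step 1: ref 5 -> FAULT, frames=[6,5,-,-]
Step 2: ref 5 -> HIT, frames=[6,5,-,-]
Step 3: ref 3 -> FAULT, frames=[6,5,3,-]
Step 4: ref 4 -> FAULT, frames=[6,5,3,4]
Step 5: ref 1 -> FAULT, evict 6, frames=[1,5,3,4]
Step 6: ref 4 -> HIT, frames=[1,5,3,4]
Step 7: ref 6 -> FAULT, evict 5, frames=[1,6,3,4]
At step 7: evicted page 5

Answer: 5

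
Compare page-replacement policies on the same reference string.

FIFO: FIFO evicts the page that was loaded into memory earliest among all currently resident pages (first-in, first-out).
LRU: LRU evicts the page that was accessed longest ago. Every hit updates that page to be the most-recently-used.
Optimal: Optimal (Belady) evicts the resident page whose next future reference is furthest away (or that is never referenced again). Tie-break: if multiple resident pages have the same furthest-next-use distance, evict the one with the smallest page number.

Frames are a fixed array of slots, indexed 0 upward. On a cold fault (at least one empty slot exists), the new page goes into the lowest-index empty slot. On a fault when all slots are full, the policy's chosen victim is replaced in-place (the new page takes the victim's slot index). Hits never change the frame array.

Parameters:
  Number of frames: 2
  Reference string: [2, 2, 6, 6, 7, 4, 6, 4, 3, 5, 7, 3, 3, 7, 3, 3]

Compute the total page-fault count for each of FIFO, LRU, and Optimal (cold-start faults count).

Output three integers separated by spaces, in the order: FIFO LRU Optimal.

--- FIFO ---
  step 0: ref 2 -> FAULT, frames=[2,-] (faults so far: 1)
  step 1: ref 2 -> HIT, frames=[2,-] (faults so far: 1)
  step 2: ref 6 -> FAULT, frames=[2,6] (faults so far: 2)
  step 3: ref 6 -> HIT, frames=[2,6] (faults so far: 2)
  step 4: ref 7 -> FAULT, evict 2, frames=[7,6] (faults so far: 3)
  step 5: ref 4 -> FAULT, evict 6, frames=[7,4] (faults so far: 4)
  step 6: ref 6 -> FAULT, evict 7, frames=[6,4] (faults so far: 5)
  step 7: ref 4 -> HIT, frames=[6,4] (faults so far: 5)
  step 8: ref 3 -> FAULT, evict 4, frames=[6,3] (faults so far: 6)
  step 9: ref 5 -> FAULT, evict 6, frames=[5,3] (faults so far: 7)
  step 10: ref 7 -> FAULT, evict 3, frames=[5,7] (faults so far: 8)
  step 11: ref 3 -> FAULT, evict 5, frames=[3,7] (faults so far: 9)
  step 12: ref 3 -> HIT, frames=[3,7] (faults so far: 9)
  step 13: ref 7 -> HIT, frames=[3,7] (faults so far: 9)
  step 14: ref 3 -> HIT, frames=[3,7] (faults so far: 9)
  step 15: ref 3 -> HIT, frames=[3,7] (faults so far: 9)
  FIFO total faults: 9
--- LRU ---
  step 0: ref 2 -> FAULT, frames=[2,-] (faults so far: 1)
  step 1: ref 2 -> HIT, frames=[2,-] (faults so far: 1)
  step 2: ref 6 -> FAULT, frames=[2,6] (faults so far: 2)
  step 3: ref 6 -> HIT, frames=[2,6] (faults so far: 2)
  step 4: ref 7 -> FAULT, evict 2, frames=[7,6] (faults so far: 3)
  step 5: ref 4 -> FAULT, evict 6, frames=[7,4] (faults so far: 4)
  step 6: ref 6 -> FAULT, evict 7, frames=[6,4] (faults so far: 5)
  step 7: ref 4 -> HIT, frames=[6,4] (faults so far: 5)
  step 8: ref 3 -> FAULT, evict 6, frames=[3,4] (faults so far: 6)
  step 9: ref 5 -> FAULT, evict 4, frames=[3,5] (faults so far: 7)
  step 10: ref 7 -> FAULT, evict 3, frames=[7,5] (faults so far: 8)
  step 11: ref 3 -> FAULT, evict 5, frames=[7,3] (faults so far: 9)
  step 12: ref 3 -> HIT, frames=[7,3] (faults so far: 9)
  step 13: ref 7 -> HIT, frames=[7,3] (faults so far: 9)
  step 14: ref 3 -> HIT, frames=[7,3] (faults so far: 9)
  step 15: ref 3 -> HIT, frames=[7,3] (faults so far: 9)
  LRU total faults: 9
--- Optimal ---
  step 0: ref 2 -> FAULT, frames=[2,-] (faults so far: 1)
  step 1: ref 2 -> HIT, frames=[2,-] (faults so far: 1)
  step 2: ref 6 -> FAULT, frames=[2,6] (faults so far: 2)
  step 3: ref 6 -> HIT, frames=[2,6] (faults so far: 2)
  step 4: ref 7 -> FAULT, evict 2, frames=[7,6] (faults so far: 3)
  step 5: ref 4 -> FAULT, evict 7, frames=[4,6] (faults so far: 4)
  step 6: ref 6 -> HIT, frames=[4,6] (faults so far: 4)
  step 7: ref 4 -> HIT, frames=[4,6] (faults so far: 4)
  step 8: ref 3 -> FAULT, evict 4, frames=[3,6] (faults so far: 5)
  step 9: ref 5 -> FAULT, evict 6, frames=[3,5] (faults so far: 6)
  step 10: ref 7 -> FAULT, evict 5, frames=[3,7] (faults so far: 7)
  step 11: ref 3 -> HIT, frames=[3,7] (faults so far: 7)
  step 12: ref 3 -> HIT, frames=[3,7] (faults so far: 7)
  step 13: ref 7 -> HIT, frames=[3,7] (faults so far: 7)
  step 14: ref 3 -> HIT, frames=[3,7] (faults so far: 7)
  step 15: ref 3 -> HIT, frames=[3,7] (faults so far: 7)
  Optimal total faults: 7

Answer: 9 9 7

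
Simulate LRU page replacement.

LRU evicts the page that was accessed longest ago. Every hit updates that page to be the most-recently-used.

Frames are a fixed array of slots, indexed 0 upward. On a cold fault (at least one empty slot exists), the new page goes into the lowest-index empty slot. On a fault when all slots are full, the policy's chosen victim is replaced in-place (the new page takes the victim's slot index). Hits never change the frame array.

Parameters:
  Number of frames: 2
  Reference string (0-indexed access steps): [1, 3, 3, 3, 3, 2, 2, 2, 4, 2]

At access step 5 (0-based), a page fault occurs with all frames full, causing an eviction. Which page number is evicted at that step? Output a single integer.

Answer: 1

Derivation:
Step 0: ref 1 -> FAULT, frames=[1,-]
Step 1: ref 3 -> FAULT, frames=[1,3]
Step 2: ref 3 -> HIT, frames=[1,3]
Step 3: ref 3 -> HIT, frames=[1,3]
Step 4: ref 3 -> HIT, frames=[1,3]
Step 5: ref 2 -> FAULT, evict 1, frames=[2,3]
At step 5: evicted page 1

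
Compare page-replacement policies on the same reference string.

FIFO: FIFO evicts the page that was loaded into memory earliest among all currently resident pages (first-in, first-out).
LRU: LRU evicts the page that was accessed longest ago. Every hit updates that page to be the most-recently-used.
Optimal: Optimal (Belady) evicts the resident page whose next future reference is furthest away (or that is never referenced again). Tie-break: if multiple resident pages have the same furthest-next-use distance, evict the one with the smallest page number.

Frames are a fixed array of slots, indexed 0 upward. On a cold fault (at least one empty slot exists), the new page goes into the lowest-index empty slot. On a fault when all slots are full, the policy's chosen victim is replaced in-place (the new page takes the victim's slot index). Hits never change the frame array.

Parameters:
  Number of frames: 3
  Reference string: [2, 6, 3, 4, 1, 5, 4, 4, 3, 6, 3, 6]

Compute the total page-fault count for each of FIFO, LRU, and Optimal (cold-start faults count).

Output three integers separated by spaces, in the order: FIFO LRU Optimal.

--- FIFO ---
  step 0: ref 2 -> FAULT, frames=[2,-,-] (faults so far: 1)
  step 1: ref 6 -> FAULT, frames=[2,6,-] (faults so far: 2)
  step 2: ref 3 -> FAULT, frames=[2,6,3] (faults so far: 3)
  step 3: ref 4 -> FAULT, evict 2, frames=[4,6,3] (faults so far: 4)
  step 4: ref 1 -> FAULT, evict 6, frames=[4,1,3] (faults so far: 5)
  step 5: ref 5 -> FAULT, evict 3, frames=[4,1,5] (faults so far: 6)
  step 6: ref 4 -> HIT, frames=[4,1,5] (faults so far: 6)
  step 7: ref 4 -> HIT, frames=[4,1,5] (faults so far: 6)
  step 8: ref 3 -> FAULT, evict 4, frames=[3,1,5] (faults so far: 7)
  step 9: ref 6 -> FAULT, evict 1, frames=[3,6,5] (faults so far: 8)
  step 10: ref 3 -> HIT, frames=[3,6,5] (faults so far: 8)
  step 11: ref 6 -> HIT, frames=[3,6,5] (faults so far: 8)
  FIFO total faults: 8
--- LRU ---
  step 0: ref 2 -> FAULT, frames=[2,-,-] (faults so far: 1)
  step 1: ref 6 -> FAULT, frames=[2,6,-] (faults so far: 2)
  step 2: ref 3 -> FAULT, frames=[2,6,3] (faults so far: 3)
  step 3: ref 4 -> FAULT, evict 2, frames=[4,6,3] (faults so far: 4)
  step 4: ref 1 -> FAULT, evict 6, frames=[4,1,3] (faults so far: 5)
  step 5: ref 5 -> FAULT, evict 3, frames=[4,1,5] (faults so far: 6)
  step 6: ref 4 -> HIT, frames=[4,1,5] (faults so far: 6)
  step 7: ref 4 -> HIT, frames=[4,1,5] (faults so far: 6)
  step 8: ref 3 -> FAULT, evict 1, frames=[4,3,5] (faults so far: 7)
  step 9: ref 6 -> FAULT, evict 5, frames=[4,3,6] (faults so far: 8)
  step 10: ref 3 -> HIT, frames=[4,3,6] (faults so far: 8)
  step 11: ref 6 -> HIT, frames=[4,3,6] (faults so far: 8)
  LRU total faults: 8
--- Optimal ---
  step 0: ref 2 -> FAULT, frames=[2,-,-] (faults so far: 1)
  step 1: ref 6 -> FAULT, frames=[2,6,-] (faults so far: 2)
  step 2: ref 3 -> FAULT, frames=[2,6,3] (faults so far: 3)
  step 3: ref 4 -> FAULT, evict 2, frames=[4,6,3] (faults so far: 4)
  step 4: ref 1 -> FAULT, evict 6, frames=[4,1,3] (faults so far: 5)
  step 5: ref 5 -> FAULT, evict 1, frames=[4,5,3] (faults so far: 6)
  step 6: ref 4 -> HIT, frames=[4,5,3] (faults so far: 6)
  step 7: ref 4 -> HIT, frames=[4,5,3] (faults so far: 6)
  step 8: ref 3 -> HIT, frames=[4,5,3] (faults so far: 6)
  step 9: ref 6 -> FAULT, evict 4, frames=[6,5,3] (faults so far: 7)
  step 10: ref 3 -> HIT, frames=[6,5,3] (faults so far: 7)
  step 11: ref 6 -> HIT, frames=[6,5,3] (faults so far: 7)
  Optimal total faults: 7

Answer: 8 8 7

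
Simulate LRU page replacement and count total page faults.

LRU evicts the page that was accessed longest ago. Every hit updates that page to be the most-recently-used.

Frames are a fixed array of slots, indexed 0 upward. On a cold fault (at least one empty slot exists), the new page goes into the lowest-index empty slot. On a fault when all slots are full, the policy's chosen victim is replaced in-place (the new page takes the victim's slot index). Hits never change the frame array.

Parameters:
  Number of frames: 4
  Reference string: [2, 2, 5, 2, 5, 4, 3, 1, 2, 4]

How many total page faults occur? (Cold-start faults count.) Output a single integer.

Step 0: ref 2 → FAULT, frames=[2,-,-,-]
Step 1: ref 2 → HIT, frames=[2,-,-,-]
Step 2: ref 5 → FAULT, frames=[2,5,-,-]
Step 3: ref 2 → HIT, frames=[2,5,-,-]
Step 4: ref 5 → HIT, frames=[2,5,-,-]
Step 5: ref 4 → FAULT, frames=[2,5,4,-]
Step 6: ref 3 → FAULT, frames=[2,5,4,3]
Step 7: ref 1 → FAULT (evict 2), frames=[1,5,4,3]
Step 8: ref 2 → FAULT (evict 5), frames=[1,2,4,3]
Step 9: ref 4 → HIT, frames=[1,2,4,3]
Total faults: 6

Answer: 6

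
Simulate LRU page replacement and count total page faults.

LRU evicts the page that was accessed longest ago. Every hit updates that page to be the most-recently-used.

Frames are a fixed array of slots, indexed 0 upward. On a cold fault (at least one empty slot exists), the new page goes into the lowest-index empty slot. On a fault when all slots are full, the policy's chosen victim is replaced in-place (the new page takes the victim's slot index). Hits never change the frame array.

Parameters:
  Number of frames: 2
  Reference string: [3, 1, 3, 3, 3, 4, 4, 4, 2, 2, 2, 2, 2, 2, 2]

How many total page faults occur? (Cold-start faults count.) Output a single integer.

Answer: 4

Derivation:
Step 0: ref 3 → FAULT, frames=[3,-]
Step 1: ref 1 → FAULT, frames=[3,1]
Step 2: ref 3 → HIT, frames=[3,1]
Step 3: ref 3 → HIT, frames=[3,1]
Step 4: ref 3 → HIT, frames=[3,1]
Step 5: ref 4 → FAULT (evict 1), frames=[3,4]
Step 6: ref 4 → HIT, frames=[3,4]
Step 7: ref 4 → HIT, frames=[3,4]
Step 8: ref 2 → FAULT (evict 3), frames=[2,4]
Step 9: ref 2 → HIT, frames=[2,4]
Step 10: ref 2 → HIT, frames=[2,4]
Step 11: ref 2 → HIT, frames=[2,4]
Step 12: ref 2 → HIT, frames=[2,4]
Step 13: ref 2 → HIT, frames=[2,4]
Step 14: ref 2 → HIT, frames=[2,4]
Total faults: 4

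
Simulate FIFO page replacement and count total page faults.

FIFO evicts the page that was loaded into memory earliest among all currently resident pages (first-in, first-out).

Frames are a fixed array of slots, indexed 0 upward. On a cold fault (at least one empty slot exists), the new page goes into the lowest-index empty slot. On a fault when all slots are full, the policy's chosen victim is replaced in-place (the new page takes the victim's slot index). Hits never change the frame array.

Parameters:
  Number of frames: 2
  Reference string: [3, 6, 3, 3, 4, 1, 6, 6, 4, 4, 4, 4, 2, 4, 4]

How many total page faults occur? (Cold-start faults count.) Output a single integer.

Step 0: ref 3 → FAULT, frames=[3,-]
Step 1: ref 6 → FAULT, frames=[3,6]
Step 2: ref 3 → HIT, frames=[3,6]
Step 3: ref 3 → HIT, frames=[3,6]
Step 4: ref 4 → FAULT (evict 3), frames=[4,6]
Step 5: ref 1 → FAULT (evict 6), frames=[4,1]
Step 6: ref 6 → FAULT (evict 4), frames=[6,1]
Step 7: ref 6 → HIT, frames=[6,1]
Step 8: ref 4 → FAULT (evict 1), frames=[6,4]
Step 9: ref 4 → HIT, frames=[6,4]
Step 10: ref 4 → HIT, frames=[6,4]
Step 11: ref 4 → HIT, frames=[6,4]
Step 12: ref 2 → FAULT (evict 6), frames=[2,4]
Step 13: ref 4 → HIT, frames=[2,4]
Step 14: ref 4 → HIT, frames=[2,4]
Total faults: 7

Answer: 7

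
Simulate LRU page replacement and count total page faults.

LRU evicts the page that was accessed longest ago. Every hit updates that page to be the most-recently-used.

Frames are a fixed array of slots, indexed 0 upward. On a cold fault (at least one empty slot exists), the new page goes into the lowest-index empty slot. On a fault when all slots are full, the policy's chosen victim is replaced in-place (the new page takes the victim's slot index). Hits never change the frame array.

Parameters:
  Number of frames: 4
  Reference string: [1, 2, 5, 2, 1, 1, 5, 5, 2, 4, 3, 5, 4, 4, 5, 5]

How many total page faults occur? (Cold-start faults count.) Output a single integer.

Answer: 5

Derivation:
Step 0: ref 1 → FAULT, frames=[1,-,-,-]
Step 1: ref 2 → FAULT, frames=[1,2,-,-]
Step 2: ref 5 → FAULT, frames=[1,2,5,-]
Step 3: ref 2 → HIT, frames=[1,2,5,-]
Step 4: ref 1 → HIT, frames=[1,2,5,-]
Step 5: ref 1 → HIT, frames=[1,2,5,-]
Step 6: ref 5 → HIT, frames=[1,2,5,-]
Step 7: ref 5 → HIT, frames=[1,2,5,-]
Step 8: ref 2 → HIT, frames=[1,2,5,-]
Step 9: ref 4 → FAULT, frames=[1,2,5,4]
Step 10: ref 3 → FAULT (evict 1), frames=[3,2,5,4]
Step 11: ref 5 → HIT, frames=[3,2,5,4]
Step 12: ref 4 → HIT, frames=[3,2,5,4]
Step 13: ref 4 → HIT, frames=[3,2,5,4]
Step 14: ref 5 → HIT, frames=[3,2,5,4]
Step 15: ref 5 → HIT, frames=[3,2,5,4]
Total faults: 5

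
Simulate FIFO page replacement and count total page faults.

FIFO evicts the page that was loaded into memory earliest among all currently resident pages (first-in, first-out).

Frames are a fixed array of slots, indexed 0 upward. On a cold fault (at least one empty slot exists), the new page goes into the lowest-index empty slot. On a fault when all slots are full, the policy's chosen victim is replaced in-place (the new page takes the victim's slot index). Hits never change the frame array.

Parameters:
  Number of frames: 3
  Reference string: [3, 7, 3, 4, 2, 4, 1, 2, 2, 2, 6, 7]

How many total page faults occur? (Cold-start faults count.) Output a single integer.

Step 0: ref 3 → FAULT, frames=[3,-,-]
Step 1: ref 7 → FAULT, frames=[3,7,-]
Step 2: ref 3 → HIT, frames=[3,7,-]
Step 3: ref 4 → FAULT, frames=[3,7,4]
Step 4: ref 2 → FAULT (evict 3), frames=[2,7,4]
Step 5: ref 4 → HIT, frames=[2,7,4]
Step 6: ref 1 → FAULT (evict 7), frames=[2,1,4]
Step 7: ref 2 → HIT, frames=[2,1,4]
Step 8: ref 2 → HIT, frames=[2,1,4]
Step 9: ref 2 → HIT, frames=[2,1,4]
Step 10: ref 6 → FAULT (evict 4), frames=[2,1,6]
Step 11: ref 7 → FAULT (evict 2), frames=[7,1,6]
Total faults: 7

Answer: 7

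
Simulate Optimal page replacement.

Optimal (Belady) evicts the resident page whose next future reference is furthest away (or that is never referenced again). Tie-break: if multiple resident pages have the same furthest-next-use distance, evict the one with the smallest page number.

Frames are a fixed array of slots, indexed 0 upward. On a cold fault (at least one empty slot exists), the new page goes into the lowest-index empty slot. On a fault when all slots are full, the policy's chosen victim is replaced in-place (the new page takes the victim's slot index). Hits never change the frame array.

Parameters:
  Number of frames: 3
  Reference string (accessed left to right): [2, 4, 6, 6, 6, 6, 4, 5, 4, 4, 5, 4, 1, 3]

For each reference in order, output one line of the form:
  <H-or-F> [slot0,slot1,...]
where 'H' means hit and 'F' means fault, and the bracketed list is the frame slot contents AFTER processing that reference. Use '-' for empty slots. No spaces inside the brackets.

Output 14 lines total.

F [2,-,-]
F [2,4,-]
F [2,4,6]
H [2,4,6]
H [2,4,6]
H [2,4,6]
H [2,4,6]
F [5,4,6]
H [5,4,6]
H [5,4,6]
H [5,4,6]
H [5,4,6]
F [5,1,6]
F [5,3,6]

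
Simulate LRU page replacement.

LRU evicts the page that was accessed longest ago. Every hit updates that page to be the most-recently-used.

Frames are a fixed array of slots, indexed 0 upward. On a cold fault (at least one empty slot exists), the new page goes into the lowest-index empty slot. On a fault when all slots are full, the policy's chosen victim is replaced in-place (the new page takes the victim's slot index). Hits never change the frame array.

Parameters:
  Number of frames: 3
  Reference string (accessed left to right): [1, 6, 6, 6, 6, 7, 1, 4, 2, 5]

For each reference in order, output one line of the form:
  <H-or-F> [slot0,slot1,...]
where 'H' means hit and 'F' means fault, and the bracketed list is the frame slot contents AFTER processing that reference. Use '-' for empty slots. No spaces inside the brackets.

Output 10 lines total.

F [1,-,-]
F [1,6,-]
H [1,6,-]
H [1,6,-]
H [1,6,-]
F [1,6,7]
H [1,6,7]
F [1,4,7]
F [1,4,2]
F [5,4,2]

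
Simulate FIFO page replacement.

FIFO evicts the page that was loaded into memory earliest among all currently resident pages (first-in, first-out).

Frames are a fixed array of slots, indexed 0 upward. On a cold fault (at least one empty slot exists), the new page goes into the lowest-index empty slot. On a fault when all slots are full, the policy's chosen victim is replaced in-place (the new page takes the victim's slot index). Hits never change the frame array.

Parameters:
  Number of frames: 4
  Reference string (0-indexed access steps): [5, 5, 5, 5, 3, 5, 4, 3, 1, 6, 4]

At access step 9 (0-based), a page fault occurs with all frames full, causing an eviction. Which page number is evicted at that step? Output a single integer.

Answer: 5

Derivation:
Step 0: ref 5 -> FAULT, frames=[5,-,-,-]
Step 1: ref 5 -> HIT, frames=[5,-,-,-]
Step 2: ref 5 -> HIT, frames=[5,-,-,-]
Step 3: ref 5 -> HIT, frames=[5,-,-,-]
Step 4: ref 3 -> FAULT, frames=[5,3,-,-]
Step 5: ref 5 -> HIT, frames=[5,3,-,-]
Step 6: ref 4 -> FAULT, frames=[5,3,4,-]
Step 7: ref 3 -> HIT, frames=[5,3,4,-]
Step 8: ref 1 -> FAULT, frames=[5,3,4,1]
Step 9: ref 6 -> FAULT, evict 5, frames=[6,3,4,1]
At step 9: evicted page 5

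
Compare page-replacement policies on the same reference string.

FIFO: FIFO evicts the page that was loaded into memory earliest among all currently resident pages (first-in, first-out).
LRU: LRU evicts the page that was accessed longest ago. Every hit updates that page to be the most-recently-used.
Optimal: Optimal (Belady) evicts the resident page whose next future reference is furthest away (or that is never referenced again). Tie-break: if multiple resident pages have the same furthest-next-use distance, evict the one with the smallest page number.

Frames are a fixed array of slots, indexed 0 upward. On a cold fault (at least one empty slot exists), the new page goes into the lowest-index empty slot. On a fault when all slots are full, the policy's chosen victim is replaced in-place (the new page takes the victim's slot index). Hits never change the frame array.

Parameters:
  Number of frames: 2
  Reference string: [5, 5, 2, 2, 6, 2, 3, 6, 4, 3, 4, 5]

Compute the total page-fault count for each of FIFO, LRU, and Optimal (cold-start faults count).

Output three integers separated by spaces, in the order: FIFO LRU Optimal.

--- FIFO ---
  step 0: ref 5 -> FAULT, frames=[5,-] (faults so far: 1)
  step 1: ref 5 -> HIT, frames=[5,-] (faults so far: 1)
  step 2: ref 2 -> FAULT, frames=[5,2] (faults so far: 2)
  step 3: ref 2 -> HIT, frames=[5,2] (faults so far: 2)
  step 4: ref 6 -> FAULT, evict 5, frames=[6,2] (faults so far: 3)
  step 5: ref 2 -> HIT, frames=[6,2] (faults so far: 3)
  step 6: ref 3 -> FAULT, evict 2, frames=[6,3] (faults so far: 4)
  step 7: ref 6 -> HIT, frames=[6,3] (faults so far: 4)
  step 8: ref 4 -> FAULT, evict 6, frames=[4,3] (faults so far: 5)
  step 9: ref 3 -> HIT, frames=[4,3] (faults so far: 5)
  step 10: ref 4 -> HIT, frames=[4,3] (faults so far: 5)
  step 11: ref 5 -> FAULT, evict 3, frames=[4,5] (faults so far: 6)
  FIFO total faults: 6
--- LRU ---
  step 0: ref 5 -> FAULT, frames=[5,-] (faults so far: 1)
  step 1: ref 5 -> HIT, frames=[5,-] (faults so far: 1)
  step 2: ref 2 -> FAULT, frames=[5,2] (faults so far: 2)
  step 3: ref 2 -> HIT, frames=[5,2] (faults so far: 2)
  step 4: ref 6 -> FAULT, evict 5, frames=[6,2] (faults so far: 3)
  step 5: ref 2 -> HIT, frames=[6,2] (faults so far: 3)
  step 6: ref 3 -> FAULT, evict 6, frames=[3,2] (faults so far: 4)
  step 7: ref 6 -> FAULT, evict 2, frames=[3,6] (faults so far: 5)
  step 8: ref 4 -> FAULT, evict 3, frames=[4,6] (faults so far: 6)
  step 9: ref 3 -> FAULT, evict 6, frames=[4,3] (faults so far: 7)
  step 10: ref 4 -> HIT, frames=[4,3] (faults so far: 7)
  step 11: ref 5 -> FAULT, evict 3, frames=[4,5] (faults so far: 8)
  LRU total faults: 8
--- Optimal ---
  step 0: ref 5 -> FAULT, frames=[5,-] (faults so far: 1)
  step 1: ref 5 -> HIT, frames=[5,-] (faults so far: 1)
  step 2: ref 2 -> FAULT, frames=[5,2] (faults so far: 2)
  step 3: ref 2 -> HIT, frames=[5,2] (faults so far: 2)
  step 4: ref 6 -> FAULT, evict 5, frames=[6,2] (faults so far: 3)
  step 5: ref 2 -> HIT, frames=[6,2] (faults so far: 3)
  step 6: ref 3 -> FAULT, evict 2, frames=[6,3] (faults so far: 4)
  step 7: ref 6 -> HIT, frames=[6,3] (faults so far: 4)
  step 8: ref 4 -> FAULT, evict 6, frames=[4,3] (faults so far: 5)
  step 9: ref 3 -> HIT, frames=[4,3] (faults so far: 5)
  step 10: ref 4 -> HIT, frames=[4,3] (faults so far: 5)
  step 11: ref 5 -> FAULT, evict 3, frames=[4,5] (faults so far: 6)
  Optimal total faults: 6

Answer: 6 8 6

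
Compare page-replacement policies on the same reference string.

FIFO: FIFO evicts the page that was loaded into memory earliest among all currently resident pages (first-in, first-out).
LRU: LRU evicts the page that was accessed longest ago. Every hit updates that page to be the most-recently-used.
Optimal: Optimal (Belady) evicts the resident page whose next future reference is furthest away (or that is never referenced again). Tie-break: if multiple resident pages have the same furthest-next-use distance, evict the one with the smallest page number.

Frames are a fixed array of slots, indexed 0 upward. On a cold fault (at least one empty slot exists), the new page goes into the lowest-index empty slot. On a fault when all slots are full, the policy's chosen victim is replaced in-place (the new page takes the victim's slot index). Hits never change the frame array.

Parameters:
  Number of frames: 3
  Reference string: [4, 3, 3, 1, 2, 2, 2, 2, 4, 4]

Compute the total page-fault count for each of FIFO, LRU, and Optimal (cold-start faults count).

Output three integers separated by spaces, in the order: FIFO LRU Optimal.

Answer: 5 5 4

Derivation:
--- FIFO ---
  step 0: ref 4 -> FAULT, frames=[4,-,-] (faults so far: 1)
  step 1: ref 3 -> FAULT, frames=[4,3,-] (faults so far: 2)
  step 2: ref 3 -> HIT, frames=[4,3,-] (faults so far: 2)
  step 3: ref 1 -> FAULT, frames=[4,3,1] (faults so far: 3)
  step 4: ref 2 -> FAULT, evict 4, frames=[2,3,1] (faults so far: 4)
  step 5: ref 2 -> HIT, frames=[2,3,1] (faults so far: 4)
  step 6: ref 2 -> HIT, frames=[2,3,1] (faults so far: 4)
  step 7: ref 2 -> HIT, frames=[2,3,1] (faults so far: 4)
  step 8: ref 4 -> FAULT, evict 3, frames=[2,4,1] (faults so far: 5)
  step 9: ref 4 -> HIT, frames=[2,4,1] (faults so far: 5)
  FIFO total faults: 5
--- LRU ---
  step 0: ref 4 -> FAULT, frames=[4,-,-] (faults so far: 1)
  step 1: ref 3 -> FAULT, frames=[4,3,-] (faults so far: 2)
  step 2: ref 3 -> HIT, frames=[4,3,-] (faults so far: 2)
  step 3: ref 1 -> FAULT, frames=[4,3,1] (faults so far: 3)
  step 4: ref 2 -> FAULT, evict 4, frames=[2,3,1] (faults so far: 4)
  step 5: ref 2 -> HIT, frames=[2,3,1] (faults so far: 4)
  step 6: ref 2 -> HIT, frames=[2,3,1] (faults so far: 4)
  step 7: ref 2 -> HIT, frames=[2,3,1] (faults so far: 4)
  step 8: ref 4 -> FAULT, evict 3, frames=[2,4,1] (faults so far: 5)
  step 9: ref 4 -> HIT, frames=[2,4,1] (faults so far: 5)
  LRU total faults: 5
--- Optimal ---
  step 0: ref 4 -> FAULT, frames=[4,-,-] (faults so far: 1)
  step 1: ref 3 -> FAULT, frames=[4,3,-] (faults so far: 2)
  step 2: ref 3 -> HIT, frames=[4,3,-] (faults so far: 2)
  step 3: ref 1 -> FAULT, frames=[4,3,1] (faults so far: 3)
  step 4: ref 2 -> FAULT, evict 1, frames=[4,3,2] (faults so far: 4)
  step 5: ref 2 -> HIT, frames=[4,3,2] (faults so far: 4)
  step 6: ref 2 -> HIT, frames=[4,3,2] (faults so far: 4)
  step 7: ref 2 -> HIT, frames=[4,3,2] (faults so far: 4)
  step 8: ref 4 -> HIT, frames=[4,3,2] (faults so far: 4)
  step 9: ref 4 -> HIT, frames=[4,3,2] (faults so far: 4)
  Optimal total faults: 4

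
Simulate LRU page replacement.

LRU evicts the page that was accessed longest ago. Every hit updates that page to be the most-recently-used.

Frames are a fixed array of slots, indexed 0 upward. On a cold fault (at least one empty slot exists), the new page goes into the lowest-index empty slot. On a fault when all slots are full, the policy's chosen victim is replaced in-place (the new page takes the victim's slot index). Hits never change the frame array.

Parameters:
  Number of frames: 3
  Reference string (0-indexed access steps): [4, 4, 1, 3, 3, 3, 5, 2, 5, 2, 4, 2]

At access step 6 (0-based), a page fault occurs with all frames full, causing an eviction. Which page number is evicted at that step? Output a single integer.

Step 0: ref 4 -> FAULT, frames=[4,-,-]
Step 1: ref 4 -> HIT, frames=[4,-,-]
Step 2: ref 1 -> FAULT, frames=[4,1,-]
Step 3: ref 3 -> FAULT, frames=[4,1,3]
Step 4: ref 3 -> HIT, frames=[4,1,3]
Step 5: ref 3 -> HIT, frames=[4,1,3]
Step 6: ref 5 -> FAULT, evict 4, frames=[5,1,3]
At step 6: evicted page 4

Answer: 4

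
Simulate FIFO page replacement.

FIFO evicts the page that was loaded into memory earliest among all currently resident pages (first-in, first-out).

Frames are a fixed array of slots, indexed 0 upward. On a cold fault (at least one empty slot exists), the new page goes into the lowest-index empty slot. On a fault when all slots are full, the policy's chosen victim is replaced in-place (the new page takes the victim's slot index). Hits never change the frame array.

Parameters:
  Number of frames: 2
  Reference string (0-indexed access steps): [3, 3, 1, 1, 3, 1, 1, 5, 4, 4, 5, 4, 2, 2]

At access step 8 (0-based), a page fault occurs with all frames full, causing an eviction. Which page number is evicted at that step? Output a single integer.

Answer: 1

Derivation:
Step 0: ref 3 -> FAULT, frames=[3,-]
Step 1: ref 3 -> HIT, frames=[3,-]
Step 2: ref 1 -> FAULT, frames=[3,1]
Step 3: ref 1 -> HIT, frames=[3,1]
Step 4: ref 3 -> HIT, frames=[3,1]
Step 5: ref 1 -> HIT, frames=[3,1]
Step 6: ref 1 -> HIT, frames=[3,1]
Step 7: ref 5 -> FAULT, evict 3, frames=[5,1]
Step 8: ref 4 -> FAULT, evict 1, frames=[5,4]
At step 8: evicted page 1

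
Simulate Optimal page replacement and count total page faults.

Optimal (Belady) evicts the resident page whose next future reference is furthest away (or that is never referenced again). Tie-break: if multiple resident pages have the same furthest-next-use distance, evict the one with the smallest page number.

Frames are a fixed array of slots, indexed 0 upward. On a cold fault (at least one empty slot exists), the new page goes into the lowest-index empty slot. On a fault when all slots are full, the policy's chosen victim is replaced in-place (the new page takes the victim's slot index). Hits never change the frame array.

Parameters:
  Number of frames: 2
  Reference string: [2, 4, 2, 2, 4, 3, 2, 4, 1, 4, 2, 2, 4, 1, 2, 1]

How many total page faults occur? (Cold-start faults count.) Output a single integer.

Answer: 7

Derivation:
Step 0: ref 2 → FAULT, frames=[2,-]
Step 1: ref 4 → FAULT, frames=[2,4]
Step 2: ref 2 → HIT, frames=[2,4]
Step 3: ref 2 → HIT, frames=[2,4]
Step 4: ref 4 → HIT, frames=[2,4]
Step 5: ref 3 → FAULT (evict 4), frames=[2,3]
Step 6: ref 2 → HIT, frames=[2,3]
Step 7: ref 4 → FAULT (evict 3), frames=[2,4]
Step 8: ref 1 → FAULT (evict 2), frames=[1,4]
Step 9: ref 4 → HIT, frames=[1,4]
Step 10: ref 2 → FAULT (evict 1), frames=[2,4]
Step 11: ref 2 → HIT, frames=[2,4]
Step 12: ref 4 → HIT, frames=[2,4]
Step 13: ref 1 → FAULT (evict 4), frames=[2,1]
Step 14: ref 2 → HIT, frames=[2,1]
Step 15: ref 1 → HIT, frames=[2,1]
Total faults: 7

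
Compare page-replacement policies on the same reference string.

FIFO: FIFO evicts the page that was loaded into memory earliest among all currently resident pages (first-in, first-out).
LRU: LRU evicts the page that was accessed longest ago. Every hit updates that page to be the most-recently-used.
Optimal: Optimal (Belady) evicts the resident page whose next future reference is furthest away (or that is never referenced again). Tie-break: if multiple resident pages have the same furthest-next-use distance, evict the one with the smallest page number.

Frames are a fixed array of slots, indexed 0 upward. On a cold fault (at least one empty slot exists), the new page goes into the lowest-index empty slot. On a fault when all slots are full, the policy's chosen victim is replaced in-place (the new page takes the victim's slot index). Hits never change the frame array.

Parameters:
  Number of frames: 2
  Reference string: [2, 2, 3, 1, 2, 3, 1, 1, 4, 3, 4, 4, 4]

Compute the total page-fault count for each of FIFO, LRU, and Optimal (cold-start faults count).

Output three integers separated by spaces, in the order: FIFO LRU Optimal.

Answer: 8 8 5

Derivation:
--- FIFO ---
  step 0: ref 2 -> FAULT, frames=[2,-] (faults so far: 1)
  step 1: ref 2 -> HIT, frames=[2,-] (faults so far: 1)
  step 2: ref 3 -> FAULT, frames=[2,3] (faults so far: 2)
  step 3: ref 1 -> FAULT, evict 2, frames=[1,3] (faults so far: 3)
  step 4: ref 2 -> FAULT, evict 3, frames=[1,2] (faults so far: 4)
  step 5: ref 3 -> FAULT, evict 1, frames=[3,2] (faults so far: 5)
  step 6: ref 1 -> FAULT, evict 2, frames=[3,1] (faults so far: 6)
  step 7: ref 1 -> HIT, frames=[3,1] (faults so far: 6)
  step 8: ref 4 -> FAULT, evict 3, frames=[4,1] (faults so far: 7)
  step 9: ref 3 -> FAULT, evict 1, frames=[4,3] (faults so far: 8)
  step 10: ref 4 -> HIT, frames=[4,3] (faults so far: 8)
  step 11: ref 4 -> HIT, frames=[4,3] (faults so far: 8)
  step 12: ref 4 -> HIT, frames=[4,3] (faults so far: 8)
  FIFO total faults: 8
--- LRU ---
  step 0: ref 2 -> FAULT, frames=[2,-] (faults so far: 1)
  step 1: ref 2 -> HIT, frames=[2,-] (faults so far: 1)
  step 2: ref 3 -> FAULT, frames=[2,3] (faults so far: 2)
  step 3: ref 1 -> FAULT, evict 2, frames=[1,3] (faults so far: 3)
  step 4: ref 2 -> FAULT, evict 3, frames=[1,2] (faults so far: 4)
  step 5: ref 3 -> FAULT, evict 1, frames=[3,2] (faults so far: 5)
  step 6: ref 1 -> FAULT, evict 2, frames=[3,1] (faults so far: 6)
  step 7: ref 1 -> HIT, frames=[3,1] (faults so far: 6)
  step 8: ref 4 -> FAULT, evict 3, frames=[4,1] (faults so far: 7)
  step 9: ref 3 -> FAULT, evict 1, frames=[4,3] (faults so far: 8)
  step 10: ref 4 -> HIT, frames=[4,3] (faults so far: 8)
  step 11: ref 4 -> HIT, frames=[4,3] (faults so far: 8)
  step 12: ref 4 -> HIT, frames=[4,3] (faults so far: 8)
  LRU total faults: 8
--- Optimal ---
  step 0: ref 2 -> FAULT, frames=[2,-] (faults so far: 1)
  step 1: ref 2 -> HIT, frames=[2,-] (faults so far: 1)
  step 2: ref 3 -> FAULT, frames=[2,3] (faults so far: 2)
  step 3: ref 1 -> FAULT, evict 3, frames=[2,1] (faults so far: 3)
  step 4: ref 2 -> HIT, frames=[2,1] (faults so far: 3)
  step 5: ref 3 -> FAULT, evict 2, frames=[3,1] (faults so far: 4)
  step 6: ref 1 -> HIT, frames=[3,1] (faults so far: 4)
  step 7: ref 1 -> HIT, frames=[3,1] (faults so far: 4)
  step 8: ref 4 -> FAULT, evict 1, frames=[3,4] (faults so far: 5)
  step 9: ref 3 -> HIT, frames=[3,4] (faults so far: 5)
  step 10: ref 4 -> HIT, frames=[3,4] (faults so far: 5)
  step 11: ref 4 -> HIT, frames=[3,4] (faults so far: 5)
  step 12: ref 4 -> HIT, frames=[3,4] (faults so far: 5)
  Optimal total faults: 5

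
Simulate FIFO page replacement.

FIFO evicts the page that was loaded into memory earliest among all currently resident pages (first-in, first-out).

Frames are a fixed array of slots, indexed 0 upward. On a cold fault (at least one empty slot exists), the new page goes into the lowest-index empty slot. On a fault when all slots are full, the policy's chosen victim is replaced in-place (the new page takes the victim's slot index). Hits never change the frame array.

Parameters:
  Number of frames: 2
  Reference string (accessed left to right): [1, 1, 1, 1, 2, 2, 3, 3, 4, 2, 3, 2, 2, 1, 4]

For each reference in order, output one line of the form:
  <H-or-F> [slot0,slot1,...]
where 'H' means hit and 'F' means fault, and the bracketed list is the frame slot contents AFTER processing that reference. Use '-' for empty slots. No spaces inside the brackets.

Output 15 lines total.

F [1,-]
H [1,-]
H [1,-]
H [1,-]
F [1,2]
H [1,2]
F [3,2]
H [3,2]
F [3,4]
F [2,4]
F [2,3]
H [2,3]
H [2,3]
F [1,3]
F [1,4]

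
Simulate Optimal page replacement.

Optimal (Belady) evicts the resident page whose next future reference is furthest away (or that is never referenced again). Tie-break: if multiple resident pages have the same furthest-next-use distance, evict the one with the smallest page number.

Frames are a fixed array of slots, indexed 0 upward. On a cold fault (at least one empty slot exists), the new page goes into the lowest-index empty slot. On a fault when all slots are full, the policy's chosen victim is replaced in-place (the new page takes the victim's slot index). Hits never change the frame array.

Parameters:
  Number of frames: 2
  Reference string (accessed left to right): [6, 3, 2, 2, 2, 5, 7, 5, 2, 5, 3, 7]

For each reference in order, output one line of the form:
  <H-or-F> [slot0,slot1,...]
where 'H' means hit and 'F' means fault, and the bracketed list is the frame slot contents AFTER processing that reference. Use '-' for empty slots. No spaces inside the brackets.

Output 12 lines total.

F [6,-]
F [6,3]
F [2,3]
H [2,3]
H [2,3]
F [2,5]
F [7,5]
H [7,5]
F [2,5]
H [2,5]
F [3,5]
F [7,5]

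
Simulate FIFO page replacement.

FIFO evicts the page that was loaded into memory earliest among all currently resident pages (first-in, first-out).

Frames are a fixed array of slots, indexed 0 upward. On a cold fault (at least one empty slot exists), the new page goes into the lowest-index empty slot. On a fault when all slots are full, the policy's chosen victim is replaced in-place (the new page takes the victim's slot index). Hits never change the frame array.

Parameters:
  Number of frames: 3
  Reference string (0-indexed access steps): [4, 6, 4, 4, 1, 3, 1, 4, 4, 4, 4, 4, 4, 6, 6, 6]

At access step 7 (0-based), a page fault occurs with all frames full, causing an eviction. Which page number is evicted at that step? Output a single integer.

Answer: 6

Derivation:
Step 0: ref 4 -> FAULT, frames=[4,-,-]
Step 1: ref 6 -> FAULT, frames=[4,6,-]
Step 2: ref 4 -> HIT, frames=[4,6,-]
Step 3: ref 4 -> HIT, frames=[4,6,-]
Step 4: ref 1 -> FAULT, frames=[4,6,1]
Step 5: ref 3 -> FAULT, evict 4, frames=[3,6,1]
Step 6: ref 1 -> HIT, frames=[3,6,1]
Step 7: ref 4 -> FAULT, evict 6, frames=[3,4,1]
At step 7: evicted page 6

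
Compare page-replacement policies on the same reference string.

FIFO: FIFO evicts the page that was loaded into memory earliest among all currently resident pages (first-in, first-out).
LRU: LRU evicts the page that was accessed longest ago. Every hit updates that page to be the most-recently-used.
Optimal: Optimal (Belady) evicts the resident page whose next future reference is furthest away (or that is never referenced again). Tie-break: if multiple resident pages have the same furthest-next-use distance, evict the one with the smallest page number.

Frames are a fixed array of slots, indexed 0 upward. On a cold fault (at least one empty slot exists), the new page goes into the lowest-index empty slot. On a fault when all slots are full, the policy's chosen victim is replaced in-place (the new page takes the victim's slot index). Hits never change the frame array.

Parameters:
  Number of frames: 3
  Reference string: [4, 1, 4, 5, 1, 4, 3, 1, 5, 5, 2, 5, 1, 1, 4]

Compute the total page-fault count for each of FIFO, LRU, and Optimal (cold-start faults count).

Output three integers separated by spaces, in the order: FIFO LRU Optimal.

Answer: 7 7 6

Derivation:
--- FIFO ---
  step 0: ref 4 -> FAULT, frames=[4,-,-] (faults so far: 1)
  step 1: ref 1 -> FAULT, frames=[4,1,-] (faults so far: 2)
  step 2: ref 4 -> HIT, frames=[4,1,-] (faults so far: 2)
  step 3: ref 5 -> FAULT, frames=[4,1,5] (faults so far: 3)
  step 4: ref 1 -> HIT, frames=[4,1,5] (faults so far: 3)
  step 5: ref 4 -> HIT, frames=[4,1,5] (faults so far: 3)
  step 6: ref 3 -> FAULT, evict 4, frames=[3,1,5] (faults so far: 4)
  step 7: ref 1 -> HIT, frames=[3,1,5] (faults so far: 4)
  step 8: ref 5 -> HIT, frames=[3,1,5] (faults so far: 4)
  step 9: ref 5 -> HIT, frames=[3,1,5] (faults so far: 4)
  step 10: ref 2 -> FAULT, evict 1, frames=[3,2,5] (faults so far: 5)
  step 11: ref 5 -> HIT, frames=[3,2,5] (faults so far: 5)
  step 12: ref 1 -> FAULT, evict 5, frames=[3,2,1] (faults so far: 6)
  step 13: ref 1 -> HIT, frames=[3,2,1] (faults so far: 6)
  step 14: ref 4 -> FAULT, evict 3, frames=[4,2,1] (faults so far: 7)
  FIFO total faults: 7
--- LRU ---
  step 0: ref 4 -> FAULT, frames=[4,-,-] (faults so far: 1)
  step 1: ref 1 -> FAULT, frames=[4,1,-] (faults so far: 2)
  step 2: ref 4 -> HIT, frames=[4,1,-] (faults so far: 2)
  step 3: ref 5 -> FAULT, frames=[4,1,5] (faults so far: 3)
  step 4: ref 1 -> HIT, frames=[4,1,5] (faults so far: 3)
  step 5: ref 4 -> HIT, frames=[4,1,5] (faults so far: 3)
  step 6: ref 3 -> FAULT, evict 5, frames=[4,1,3] (faults so far: 4)
  step 7: ref 1 -> HIT, frames=[4,1,3] (faults so far: 4)
  step 8: ref 5 -> FAULT, evict 4, frames=[5,1,3] (faults so far: 5)
  step 9: ref 5 -> HIT, frames=[5,1,3] (faults so far: 5)
  step 10: ref 2 -> FAULT, evict 3, frames=[5,1,2] (faults so far: 6)
  step 11: ref 5 -> HIT, frames=[5,1,2] (faults so far: 6)
  step 12: ref 1 -> HIT, frames=[5,1,2] (faults so far: 6)
  step 13: ref 1 -> HIT, frames=[5,1,2] (faults so far: 6)
  step 14: ref 4 -> FAULT, evict 2, frames=[5,1,4] (faults so far: 7)
  LRU total faults: 7
--- Optimal ---
  step 0: ref 4 -> FAULT, frames=[4,-,-] (faults so far: 1)
  step 1: ref 1 -> FAULT, frames=[4,1,-] (faults so far: 2)
  step 2: ref 4 -> HIT, frames=[4,1,-] (faults so far: 2)
  step 3: ref 5 -> FAULT, frames=[4,1,5] (faults so far: 3)
  step 4: ref 1 -> HIT, frames=[4,1,5] (faults so far: 3)
  step 5: ref 4 -> HIT, frames=[4,1,5] (faults so far: 3)
  step 6: ref 3 -> FAULT, evict 4, frames=[3,1,5] (faults so far: 4)
  step 7: ref 1 -> HIT, frames=[3,1,5] (faults so far: 4)
  step 8: ref 5 -> HIT, frames=[3,1,5] (faults so far: 4)
  step 9: ref 5 -> HIT, frames=[3,1,5] (faults so far: 4)
  step 10: ref 2 -> FAULT, evict 3, frames=[2,1,5] (faults so far: 5)
  step 11: ref 5 -> HIT, frames=[2,1,5] (faults so far: 5)
  step 12: ref 1 -> HIT, frames=[2,1,5] (faults so far: 5)
  step 13: ref 1 -> HIT, frames=[2,1,5] (faults so far: 5)
  step 14: ref 4 -> FAULT, evict 1, frames=[2,4,5] (faults so far: 6)
  Optimal total faults: 6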